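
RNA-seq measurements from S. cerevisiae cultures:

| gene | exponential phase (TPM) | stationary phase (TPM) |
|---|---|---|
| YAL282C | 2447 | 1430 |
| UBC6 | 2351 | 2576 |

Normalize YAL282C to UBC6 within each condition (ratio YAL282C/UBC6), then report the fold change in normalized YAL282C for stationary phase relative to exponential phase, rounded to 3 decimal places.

0.533

YAL282C/UBC6 (exponential phase) = 2447 / 2351 = 1.0408
YAL282C/UBC6 (stationary phase) = 1430 / 2576 = 0.55512
Fold change = 0.55512 / 1.0408 = 0.5333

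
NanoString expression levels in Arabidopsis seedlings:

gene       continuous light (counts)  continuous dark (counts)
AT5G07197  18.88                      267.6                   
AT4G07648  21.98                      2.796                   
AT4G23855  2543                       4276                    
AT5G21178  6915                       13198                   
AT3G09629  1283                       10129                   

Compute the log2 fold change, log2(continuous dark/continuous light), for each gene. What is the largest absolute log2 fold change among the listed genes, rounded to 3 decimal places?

log2(267.6/18.88) = 3.825  (AT5G07197)
log2(2.796/21.98) = -2.975  (AT4G07648)
log2(4276/2543) = 0.750  (AT4G23855)
log2(13198/6915) = 0.933  (AT5G21178)
log2(10129/1283) = 2.981  (AT3G09629)
The largest magnitude belongs to AT5G07197.

3.825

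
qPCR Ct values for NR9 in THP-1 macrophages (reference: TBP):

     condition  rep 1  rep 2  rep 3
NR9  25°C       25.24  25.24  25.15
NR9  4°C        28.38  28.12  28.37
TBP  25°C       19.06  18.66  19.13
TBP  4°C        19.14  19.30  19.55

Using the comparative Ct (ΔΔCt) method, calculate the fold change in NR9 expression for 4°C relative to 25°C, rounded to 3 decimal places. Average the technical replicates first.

Mean Ct: NR9 25°C 25.210; NR9 4°C 28.290; TBP 25°C 18.950; TBP 4°C 19.330
ΔCt(25°C) = 25.210 − 18.950 = 6.260
ΔCt(4°C) = 28.290 − 19.330 = 8.960
ΔΔCt = 8.960 − 6.260 = 2.700
Fold change = 2^(−2.700) = 0.1539

0.154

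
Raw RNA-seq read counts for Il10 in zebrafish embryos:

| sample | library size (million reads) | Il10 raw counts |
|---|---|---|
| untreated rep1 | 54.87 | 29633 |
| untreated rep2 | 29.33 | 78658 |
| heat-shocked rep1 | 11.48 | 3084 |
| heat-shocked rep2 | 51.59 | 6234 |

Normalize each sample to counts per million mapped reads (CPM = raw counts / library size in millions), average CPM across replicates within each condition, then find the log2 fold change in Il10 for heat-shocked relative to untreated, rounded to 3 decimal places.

-3.048

CPM(untreated rep1) = 29633 / 54.87 = 540.0583
CPM(untreated rep2) = 78658 / 29.33 = 2681.8275
CPM(heat-shocked rep1) = 3084 / 11.48 = 268.6411
CPM(heat-shocked rep2) = 6234 / 51.59 = 120.8374
mean CPM(untreated) = 1610.9429; mean CPM(heat-shocked) = 194.7392
Fold change = 194.7392 / 1610.9429 = 0.12089
log2(0.12089) = -3.0483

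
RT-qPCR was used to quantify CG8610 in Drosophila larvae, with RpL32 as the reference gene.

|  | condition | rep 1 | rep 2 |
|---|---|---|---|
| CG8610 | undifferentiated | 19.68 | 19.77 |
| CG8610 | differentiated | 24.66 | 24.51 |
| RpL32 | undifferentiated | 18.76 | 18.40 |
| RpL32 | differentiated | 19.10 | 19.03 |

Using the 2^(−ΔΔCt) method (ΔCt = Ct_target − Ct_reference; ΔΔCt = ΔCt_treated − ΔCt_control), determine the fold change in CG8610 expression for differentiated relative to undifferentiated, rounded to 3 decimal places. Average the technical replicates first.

Mean Ct: CG8610 undifferentiated 19.725; CG8610 differentiated 24.585; RpL32 undifferentiated 18.580; RpL32 differentiated 19.065
ΔCt(undifferentiated) = 19.725 − 18.580 = 1.145
ΔCt(differentiated) = 24.585 − 19.065 = 5.520
ΔΔCt = 5.520 − 1.145 = 4.375
Fold change = 2^(−4.375) = 0.0482

0.048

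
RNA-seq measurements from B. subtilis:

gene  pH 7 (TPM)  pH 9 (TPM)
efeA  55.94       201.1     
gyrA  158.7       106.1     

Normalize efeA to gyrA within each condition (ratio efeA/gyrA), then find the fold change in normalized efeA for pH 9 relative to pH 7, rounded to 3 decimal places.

efeA/gyrA (pH 7) = 55.94 / 158.7 = 0.35249
efeA/gyrA (pH 9) = 201.1 / 106.1 = 1.8954
Fold change = 1.8954 / 0.35249 = 5.3771

5.377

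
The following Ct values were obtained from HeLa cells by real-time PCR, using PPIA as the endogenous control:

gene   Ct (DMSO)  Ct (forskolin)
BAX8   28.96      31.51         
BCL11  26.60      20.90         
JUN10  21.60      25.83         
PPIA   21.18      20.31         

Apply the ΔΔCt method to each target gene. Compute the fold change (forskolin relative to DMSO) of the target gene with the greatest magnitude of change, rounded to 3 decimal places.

0.029

BAX8: ΔΔCt = (31.51−20.31) − (28.96−21.18) = 11.20 − 7.78 = 3.42; fold change = 2^-3.42 = 0.093
BCL11: ΔΔCt = (20.90−20.31) − (26.60−21.18) = 0.59 − 5.42 = -4.83; fold change = 2^4.83 = 28.443
JUN10: ΔΔCt = (25.83−20.31) − (21.60−21.18) = 5.52 − 0.42 = 5.10; fold change = 2^-5.10 = 0.029
JUN10 has the largest |ΔΔCt| = 5.10.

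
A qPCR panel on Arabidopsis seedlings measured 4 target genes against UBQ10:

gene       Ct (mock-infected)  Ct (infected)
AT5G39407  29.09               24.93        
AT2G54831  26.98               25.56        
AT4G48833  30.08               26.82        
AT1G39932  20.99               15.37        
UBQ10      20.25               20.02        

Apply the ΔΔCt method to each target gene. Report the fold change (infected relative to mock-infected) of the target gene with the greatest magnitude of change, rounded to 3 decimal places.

AT5G39407: ΔΔCt = (24.93−20.02) − (29.09−20.25) = 4.91 − 8.84 = -3.93; fold change = 2^3.93 = 15.242
AT2G54831: ΔΔCt = (25.56−20.02) − (26.98−20.25) = 5.54 − 6.73 = -1.19; fold change = 2^1.19 = 2.282
AT4G48833: ΔΔCt = (26.82−20.02) − (30.08−20.25) = 6.80 − 9.83 = -3.03; fold change = 2^3.03 = 8.168
AT1G39932: ΔΔCt = (15.37−20.02) − (20.99−20.25) = -4.65 − 0.74 = -5.39; fold change = 2^5.39 = 41.933
AT1G39932 has the largest |ΔΔCt| = 5.39.

41.933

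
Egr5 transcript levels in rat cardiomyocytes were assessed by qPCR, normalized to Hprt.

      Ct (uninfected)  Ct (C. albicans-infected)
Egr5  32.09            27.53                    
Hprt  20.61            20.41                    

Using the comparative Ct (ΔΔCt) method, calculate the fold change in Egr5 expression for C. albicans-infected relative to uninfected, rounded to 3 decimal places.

20.535

ΔCt(uninfected) = 32.090 − 20.610 = 11.480
ΔCt(C. albicans-infected) = 27.530 − 20.410 = 7.120
ΔΔCt = 7.120 − 11.480 = -4.360
Fold change = 2^(−(-4.360)) = 2^4.360 = 20.5348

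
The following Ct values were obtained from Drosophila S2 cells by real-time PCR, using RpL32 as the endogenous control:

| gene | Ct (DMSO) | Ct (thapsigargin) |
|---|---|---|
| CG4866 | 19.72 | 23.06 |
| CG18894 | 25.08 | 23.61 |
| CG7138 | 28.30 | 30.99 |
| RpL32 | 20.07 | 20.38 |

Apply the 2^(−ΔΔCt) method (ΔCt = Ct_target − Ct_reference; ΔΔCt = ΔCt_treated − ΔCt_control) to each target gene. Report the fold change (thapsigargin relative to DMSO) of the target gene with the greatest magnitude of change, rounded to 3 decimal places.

CG4866: ΔΔCt = (23.06−20.38) − (19.72−20.07) = 2.68 − (-0.35) = 3.03; fold change = 2^-3.03 = 0.122
CG18894: ΔΔCt = (23.61−20.38) − (25.08−20.07) = 3.23 − 5.01 = -1.78; fold change = 2^1.78 = 3.434
CG7138: ΔΔCt = (30.99−20.38) − (28.30−20.07) = 10.61 − 8.23 = 2.38; fold change = 2^-2.38 = 0.192
CG4866 has the largest |ΔΔCt| = 3.03.

0.122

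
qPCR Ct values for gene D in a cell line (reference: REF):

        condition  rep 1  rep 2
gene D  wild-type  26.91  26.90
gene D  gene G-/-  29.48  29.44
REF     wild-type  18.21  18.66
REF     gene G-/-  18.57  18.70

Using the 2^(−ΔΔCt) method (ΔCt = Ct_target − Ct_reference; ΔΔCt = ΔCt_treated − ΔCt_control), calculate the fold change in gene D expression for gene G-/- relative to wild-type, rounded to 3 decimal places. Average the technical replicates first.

0.195

Mean Ct: gene D wild-type 26.905; gene D gene G-/- 29.460; REF wild-type 18.435; REF gene G-/- 18.635
ΔCt(wild-type) = 26.905 − 18.435 = 8.470
ΔCt(gene G-/-) = 29.460 − 18.635 = 10.825
ΔΔCt = 10.825 − 8.470 = 2.355
Fold change = 2^(−2.355) = 0.1955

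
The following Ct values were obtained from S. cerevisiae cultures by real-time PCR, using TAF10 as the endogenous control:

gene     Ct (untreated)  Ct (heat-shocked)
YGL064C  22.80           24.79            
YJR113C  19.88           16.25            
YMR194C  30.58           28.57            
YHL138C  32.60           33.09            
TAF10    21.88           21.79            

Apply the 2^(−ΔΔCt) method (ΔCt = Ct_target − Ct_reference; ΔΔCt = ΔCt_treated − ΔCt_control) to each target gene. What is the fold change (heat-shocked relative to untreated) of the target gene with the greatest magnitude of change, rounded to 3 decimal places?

11.632

YGL064C: ΔΔCt = (24.79−21.79) − (22.80−21.88) = 3.00 − 0.92 = 2.08; fold change = 2^-2.08 = 0.237
YJR113C: ΔΔCt = (16.25−21.79) − (19.88−21.88) = -5.54 − (-2.00) = -3.54; fold change = 2^3.54 = 11.632
YMR194C: ΔΔCt = (28.57−21.79) − (30.58−21.88) = 6.78 − 8.70 = -1.92; fold change = 2^1.92 = 3.784
YHL138C: ΔΔCt = (33.09−21.79) − (32.60−21.88) = 11.30 − 10.72 = 0.58; fold change = 2^-0.58 = 0.669
YJR113C has the largest |ΔΔCt| = 3.54.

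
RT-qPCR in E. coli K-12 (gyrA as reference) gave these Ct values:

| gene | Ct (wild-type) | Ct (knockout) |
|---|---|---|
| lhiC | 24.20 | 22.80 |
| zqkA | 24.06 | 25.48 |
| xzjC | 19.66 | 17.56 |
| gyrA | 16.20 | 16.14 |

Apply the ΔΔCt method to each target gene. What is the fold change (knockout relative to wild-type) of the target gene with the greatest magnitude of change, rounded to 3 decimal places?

4.112

lhiC: ΔΔCt = (22.80−16.14) − (24.20−16.20) = 6.66 − 8.00 = -1.34; fold change = 2^1.34 = 2.532
zqkA: ΔΔCt = (25.48−16.14) − (24.06−16.20) = 9.34 − 7.86 = 1.48; fold change = 2^-1.48 = 0.358
xzjC: ΔΔCt = (17.56−16.14) − (19.66−16.20) = 1.42 − 3.46 = -2.04; fold change = 2^2.04 = 4.112
xzjC has the largest |ΔΔCt| = 2.04.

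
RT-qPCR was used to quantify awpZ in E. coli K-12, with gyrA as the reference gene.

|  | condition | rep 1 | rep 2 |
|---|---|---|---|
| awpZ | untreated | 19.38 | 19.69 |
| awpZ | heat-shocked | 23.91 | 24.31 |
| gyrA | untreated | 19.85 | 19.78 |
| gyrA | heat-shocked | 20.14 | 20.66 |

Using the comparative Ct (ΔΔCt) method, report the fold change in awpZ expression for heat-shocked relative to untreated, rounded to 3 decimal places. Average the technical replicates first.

Mean Ct: awpZ untreated 19.535; awpZ heat-shocked 24.110; gyrA untreated 19.815; gyrA heat-shocked 20.400
ΔCt(untreated) = 19.535 − 19.815 = -0.280
ΔCt(heat-shocked) = 24.110 − 20.400 = 3.710
ΔΔCt = 3.710 − (-0.280) = 3.990
Fold change = 2^(−3.990) = 0.0629

0.063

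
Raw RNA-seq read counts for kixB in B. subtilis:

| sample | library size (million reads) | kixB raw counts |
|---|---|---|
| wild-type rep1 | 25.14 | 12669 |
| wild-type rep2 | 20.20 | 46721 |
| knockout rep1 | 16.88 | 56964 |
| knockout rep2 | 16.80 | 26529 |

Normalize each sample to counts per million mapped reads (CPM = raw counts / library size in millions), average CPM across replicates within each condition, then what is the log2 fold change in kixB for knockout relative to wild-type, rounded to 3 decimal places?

0.814

CPM(wild-type rep1) = 12669 / 25.14 = 503.9379
CPM(wild-type rep2) = 46721 / 20.20 = 2312.9208
CPM(knockout rep1) = 56964 / 16.88 = 3374.6445
CPM(knockout rep2) = 26529 / 16.80 = 1579.1071
mean CPM(wild-type) = 1408.4294; mean CPM(knockout) = 2476.8758
Fold change = 2476.8758 / 1408.4294 = 1.75861
log2(1.75861) = 0.8144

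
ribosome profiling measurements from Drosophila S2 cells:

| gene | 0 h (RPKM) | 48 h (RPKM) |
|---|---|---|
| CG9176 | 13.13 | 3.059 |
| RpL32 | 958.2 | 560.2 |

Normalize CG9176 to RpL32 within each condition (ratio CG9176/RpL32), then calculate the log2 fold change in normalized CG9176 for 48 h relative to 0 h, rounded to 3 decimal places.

-1.327

CG9176/RpL32 (0 h) = 13.13 / 958.2 = 0.013703
CG9176/RpL32 (48 h) = 3.059 / 560.2 = 0.0054605
Fold change = 0.0054605 / 0.013703 = 0.3985
log2(0.3985) = -1.3274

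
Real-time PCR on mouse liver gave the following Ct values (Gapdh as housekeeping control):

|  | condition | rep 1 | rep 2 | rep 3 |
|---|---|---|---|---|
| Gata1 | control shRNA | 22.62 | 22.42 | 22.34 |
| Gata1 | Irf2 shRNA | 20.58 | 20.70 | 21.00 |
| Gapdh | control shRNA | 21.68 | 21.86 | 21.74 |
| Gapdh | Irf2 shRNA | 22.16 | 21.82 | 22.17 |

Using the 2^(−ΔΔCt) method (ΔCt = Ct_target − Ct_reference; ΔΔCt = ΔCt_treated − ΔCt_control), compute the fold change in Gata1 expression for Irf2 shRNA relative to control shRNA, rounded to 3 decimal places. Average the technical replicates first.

Mean Ct: Gata1 control shRNA 22.460; Gata1 Irf2 shRNA 20.760; Gapdh control shRNA 21.760; Gapdh Irf2 shRNA 22.050
ΔCt(control shRNA) = 22.460 − 21.760 = 0.700
ΔCt(Irf2 shRNA) = 20.760 − 22.050 = -1.290
ΔΔCt = -1.290 − 0.700 = -1.990
Fold change = 2^(−(-1.990)) = 2^1.990 = 3.9724

3.972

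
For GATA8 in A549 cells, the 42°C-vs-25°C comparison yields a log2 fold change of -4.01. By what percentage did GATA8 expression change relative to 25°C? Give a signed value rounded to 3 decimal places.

-93.793%

Fold change = 2^(-4.01) = 0.0621
Percent change = (FC − 1) × 100% = (0.0621 − 1) × 100 = -93.793%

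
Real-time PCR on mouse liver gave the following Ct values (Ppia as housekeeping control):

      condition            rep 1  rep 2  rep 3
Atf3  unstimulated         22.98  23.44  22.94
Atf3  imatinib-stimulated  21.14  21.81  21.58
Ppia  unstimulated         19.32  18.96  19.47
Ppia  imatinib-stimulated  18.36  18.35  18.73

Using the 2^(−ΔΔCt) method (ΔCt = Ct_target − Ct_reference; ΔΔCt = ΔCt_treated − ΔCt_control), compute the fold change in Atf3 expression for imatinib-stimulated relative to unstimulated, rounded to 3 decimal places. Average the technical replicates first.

1.790

Mean Ct: Atf3 unstimulated 23.120; Atf3 imatinib-stimulated 21.510; Ppia unstimulated 19.250; Ppia imatinib-stimulated 18.480
ΔCt(unstimulated) = 23.120 − 19.250 = 3.870
ΔCt(imatinib-stimulated) = 21.510 − 18.480 = 3.030
ΔΔCt = 3.030 − 3.870 = -0.840
Fold change = 2^(−(-0.840)) = 2^0.840 = 1.7901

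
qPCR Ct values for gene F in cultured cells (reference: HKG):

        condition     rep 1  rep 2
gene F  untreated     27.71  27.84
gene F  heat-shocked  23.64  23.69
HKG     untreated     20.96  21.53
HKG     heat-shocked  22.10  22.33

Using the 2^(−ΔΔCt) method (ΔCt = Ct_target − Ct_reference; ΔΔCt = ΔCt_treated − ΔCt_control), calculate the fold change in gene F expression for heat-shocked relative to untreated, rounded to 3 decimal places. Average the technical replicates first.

33.825

Mean Ct: gene F untreated 27.775; gene F heat-shocked 23.665; HKG untreated 21.245; HKG heat-shocked 22.215
ΔCt(untreated) = 27.775 − 21.245 = 6.530
ΔCt(heat-shocked) = 23.665 − 22.215 = 1.450
ΔΔCt = 1.450 − 6.530 = -5.080
Fold change = 2^(−(-5.080)) = 2^5.080 = 33.8246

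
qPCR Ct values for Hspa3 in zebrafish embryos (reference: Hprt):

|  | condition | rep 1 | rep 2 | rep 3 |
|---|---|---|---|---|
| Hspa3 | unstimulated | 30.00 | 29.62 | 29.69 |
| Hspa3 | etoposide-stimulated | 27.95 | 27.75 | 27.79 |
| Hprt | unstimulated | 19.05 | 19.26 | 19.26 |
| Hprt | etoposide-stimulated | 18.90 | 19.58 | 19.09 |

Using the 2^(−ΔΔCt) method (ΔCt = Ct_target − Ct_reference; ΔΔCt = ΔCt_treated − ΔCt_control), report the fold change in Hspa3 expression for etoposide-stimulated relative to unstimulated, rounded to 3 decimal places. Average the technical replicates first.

Mean Ct: Hspa3 unstimulated 29.770; Hspa3 etoposide-stimulated 27.830; Hprt unstimulated 19.190; Hprt etoposide-stimulated 19.190
ΔCt(unstimulated) = 29.770 − 19.190 = 10.580
ΔCt(etoposide-stimulated) = 27.830 − 19.190 = 8.640
ΔΔCt = 8.640 − 10.580 = -1.940
Fold change = 2^(−(-1.940)) = 2^1.940 = 3.8371

3.837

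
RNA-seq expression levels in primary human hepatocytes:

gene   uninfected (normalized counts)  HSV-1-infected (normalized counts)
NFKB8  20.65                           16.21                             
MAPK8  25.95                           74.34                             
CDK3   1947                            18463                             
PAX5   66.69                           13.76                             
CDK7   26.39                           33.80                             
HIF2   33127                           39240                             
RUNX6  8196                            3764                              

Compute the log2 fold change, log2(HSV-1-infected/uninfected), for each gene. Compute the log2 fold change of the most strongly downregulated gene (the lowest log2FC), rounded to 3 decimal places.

-2.277

log2(16.21/20.65) = -0.349  (NFKB8)
log2(74.34/25.95) = 1.518  (MAPK8)
log2(18463/1947) = 3.245  (CDK3)
log2(13.76/66.69) = -2.277  (PAX5)
log2(33.80/26.39) = 0.357  (CDK7)
log2(39240/33127) = 0.244  (HIF2)
log2(3764/8196) = -1.123  (RUNX6)
PAX5 is most strongly downregulated.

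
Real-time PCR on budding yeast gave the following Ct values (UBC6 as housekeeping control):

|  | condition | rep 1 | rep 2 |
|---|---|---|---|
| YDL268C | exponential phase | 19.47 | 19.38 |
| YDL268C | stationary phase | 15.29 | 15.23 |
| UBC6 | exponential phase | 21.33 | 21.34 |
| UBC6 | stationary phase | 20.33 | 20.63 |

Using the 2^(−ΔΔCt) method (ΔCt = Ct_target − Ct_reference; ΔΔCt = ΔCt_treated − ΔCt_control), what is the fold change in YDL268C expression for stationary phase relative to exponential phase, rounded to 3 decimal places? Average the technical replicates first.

Mean Ct: YDL268C exponential phase 19.425; YDL268C stationary phase 15.260; UBC6 exponential phase 21.335; UBC6 stationary phase 20.480
ΔCt(exponential phase) = 19.425 − 21.335 = -1.910
ΔCt(stationary phase) = 15.260 − 20.480 = -5.220
ΔΔCt = -5.220 − (-1.910) = -3.310
Fold change = 2^(−(-3.310)) = 2^3.310 = 9.9177

9.918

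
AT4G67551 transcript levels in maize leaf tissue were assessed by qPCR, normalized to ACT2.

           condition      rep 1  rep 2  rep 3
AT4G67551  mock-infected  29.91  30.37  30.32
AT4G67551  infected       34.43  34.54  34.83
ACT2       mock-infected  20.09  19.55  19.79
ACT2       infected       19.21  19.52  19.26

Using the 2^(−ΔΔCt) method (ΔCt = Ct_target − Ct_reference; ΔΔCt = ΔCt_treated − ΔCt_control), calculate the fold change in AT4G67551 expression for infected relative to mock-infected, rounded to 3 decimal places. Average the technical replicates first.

Mean Ct: AT4G67551 mock-infected 30.200; AT4G67551 infected 34.600; ACT2 mock-infected 19.810; ACT2 infected 19.330
ΔCt(mock-infected) = 30.200 − 19.810 = 10.390
ΔCt(infected) = 34.600 − 19.330 = 15.270
ΔΔCt = 15.270 − 10.390 = 4.880
Fold change = 2^(−4.880) = 0.0340

0.034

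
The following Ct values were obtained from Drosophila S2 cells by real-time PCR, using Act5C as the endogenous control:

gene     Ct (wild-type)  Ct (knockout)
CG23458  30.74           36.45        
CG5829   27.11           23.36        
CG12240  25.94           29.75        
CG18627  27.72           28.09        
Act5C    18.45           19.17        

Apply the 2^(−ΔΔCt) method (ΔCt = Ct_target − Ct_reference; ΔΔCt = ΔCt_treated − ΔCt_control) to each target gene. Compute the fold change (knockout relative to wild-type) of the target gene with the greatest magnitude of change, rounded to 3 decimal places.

CG23458: ΔΔCt = (36.45−19.17) − (30.74−18.45) = 17.28 − 12.29 = 4.99; fold change = 2^-4.99 = 0.031
CG5829: ΔΔCt = (23.36−19.17) − (27.11−18.45) = 4.19 − 8.66 = -4.47; fold change = 2^4.47 = 22.162
CG12240: ΔΔCt = (29.75−19.17) − (25.94−18.45) = 10.58 − 7.49 = 3.09; fold change = 2^-3.09 = 0.117
CG18627: ΔΔCt = (28.09−19.17) − (27.72−18.45) = 8.92 − 9.27 = -0.35; fold change = 2^0.35 = 1.275
CG23458 has the largest |ΔΔCt| = 4.99.

0.031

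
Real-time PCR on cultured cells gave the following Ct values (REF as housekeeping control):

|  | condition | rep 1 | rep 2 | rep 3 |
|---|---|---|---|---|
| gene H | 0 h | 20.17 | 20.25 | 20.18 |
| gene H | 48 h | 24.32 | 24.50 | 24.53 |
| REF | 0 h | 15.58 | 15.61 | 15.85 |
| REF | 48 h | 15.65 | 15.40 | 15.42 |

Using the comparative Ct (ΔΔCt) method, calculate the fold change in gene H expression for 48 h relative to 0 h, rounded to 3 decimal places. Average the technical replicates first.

Mean Ct: gene H 0 h 20.200; gene H 48 h 24.450; REF 0 h 15.680; REF 48 h 15.490
ΔCt(0 h) = 20.200 − 15.680 = 4.520
ΔCt(48 h) = 24.450 − 15.490 = 8.960
ΔΔCt = 8.960 − 4.520 = 4.440
Fold change = 2^(−4.440) = 0.0461

0.046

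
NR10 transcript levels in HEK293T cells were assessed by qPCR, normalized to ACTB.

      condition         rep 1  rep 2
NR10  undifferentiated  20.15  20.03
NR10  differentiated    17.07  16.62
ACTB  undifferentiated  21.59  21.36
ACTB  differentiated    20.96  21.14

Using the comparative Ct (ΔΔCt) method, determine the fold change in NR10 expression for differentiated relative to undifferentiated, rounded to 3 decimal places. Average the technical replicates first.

7.062

Mean Ct: NR10 undifferentiated 20.090; NR10 differentiated 16.845; ACTB undifferentiated 21.475; ACTB differentiated 21.050
ΔCt(undifferentiated) = 20.090 − 21.475 = -1.385
ΔCt(differentiated) = 16.845 − 21.050 = -4.205
ΔΔCt = -4.205 − (-1.385) = -2.820
Fold change = 2^(−(-2.820)) = 2^2.820 = 7.0616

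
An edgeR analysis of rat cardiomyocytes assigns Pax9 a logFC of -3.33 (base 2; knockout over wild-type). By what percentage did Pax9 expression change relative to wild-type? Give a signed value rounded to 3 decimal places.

-90.056%

Fold change = 2^(-3.33) = 0.0994
Percent change = (FC − 1) × 100% = (0.0994 − 1) × 100 = -90.056%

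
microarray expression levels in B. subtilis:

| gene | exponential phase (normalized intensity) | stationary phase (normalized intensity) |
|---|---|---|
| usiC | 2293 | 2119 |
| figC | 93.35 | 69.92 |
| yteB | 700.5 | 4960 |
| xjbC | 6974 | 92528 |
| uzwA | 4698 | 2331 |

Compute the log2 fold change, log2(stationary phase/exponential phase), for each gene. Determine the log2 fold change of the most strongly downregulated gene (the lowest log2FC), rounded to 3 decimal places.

-1.011

log2(2119/2293) = -0.114  (usiC)
log2(69.92/93.35) = -0.417  (figC)
log2(4960/700.5) = 2.824  (yteB)
log2(92528/6974) = 3.730  (xjbC)
log2(2331/4698) = -1.011  (uzwA)
uzwA is most strongly downregulated.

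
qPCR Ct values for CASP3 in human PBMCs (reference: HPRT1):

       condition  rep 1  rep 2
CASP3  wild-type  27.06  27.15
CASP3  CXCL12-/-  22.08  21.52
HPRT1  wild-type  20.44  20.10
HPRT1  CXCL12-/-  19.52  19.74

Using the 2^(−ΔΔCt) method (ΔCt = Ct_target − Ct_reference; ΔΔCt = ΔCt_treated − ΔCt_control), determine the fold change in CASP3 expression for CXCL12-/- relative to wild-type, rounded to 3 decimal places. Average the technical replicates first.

Mean Ct: CASP3 wild-type 27.105; CASP3 CXCL12-/- 21.800; HPRT1 wild-type 20.270; HPRT1 CXCL12-/- 19.630
ΔCt(wild-type) = 27.105 − 20.270 = 6.835
ΔCt(CXCL12-/-) = 21.800 − 19.630 = 2.170
ΔΔCt = 2.170 − 6.835 = -4.665
Fold change = 2^(−(-4.665)) = 2^4.665 = 25.3691

25.369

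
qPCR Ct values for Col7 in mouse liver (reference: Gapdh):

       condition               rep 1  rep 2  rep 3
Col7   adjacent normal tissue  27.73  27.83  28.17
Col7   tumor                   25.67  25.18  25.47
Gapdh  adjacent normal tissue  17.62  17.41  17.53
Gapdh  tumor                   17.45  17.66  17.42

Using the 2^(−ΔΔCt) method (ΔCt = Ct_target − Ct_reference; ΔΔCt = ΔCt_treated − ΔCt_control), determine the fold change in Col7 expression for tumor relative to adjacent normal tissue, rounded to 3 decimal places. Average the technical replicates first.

Mean Ct: Col7 adjacent normal tissue 27.910; Col7 tumor 25.440; Gapdh adjacent normal tissue 17.520; Gapdh tumor 17.510
ΔCt(adjacent normal tissue) = 27.910 − 17.520 = 10.390
ΔCt(tumor) = 25.440 − 17.510 = 7.930
ΔΔCt = 7.930 − 10.390 = -2.460
Fold change = 2^(−(-2.460)) = 2^2.460 = 5.5022

5.502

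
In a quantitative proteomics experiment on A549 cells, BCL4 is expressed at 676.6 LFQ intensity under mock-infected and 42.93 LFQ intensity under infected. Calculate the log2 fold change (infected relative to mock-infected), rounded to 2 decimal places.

Fold change = 42.93 / 676.6 = 0.0634
log2(0.0634) = -3.978

-3.98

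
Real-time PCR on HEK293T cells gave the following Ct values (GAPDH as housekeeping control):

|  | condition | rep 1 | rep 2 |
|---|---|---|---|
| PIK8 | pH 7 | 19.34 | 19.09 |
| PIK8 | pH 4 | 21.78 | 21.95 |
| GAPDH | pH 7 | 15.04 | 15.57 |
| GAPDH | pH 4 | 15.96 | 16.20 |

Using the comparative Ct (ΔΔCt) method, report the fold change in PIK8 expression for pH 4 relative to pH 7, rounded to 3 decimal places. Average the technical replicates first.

0.273

Mean Ct: PIK8 pH 7 19.215; PIK8 pH 4 21.865; GAPDH pH 7 15.305; GAPDH pH 4 16.080
ΔCt(pH 7) = 19.215 − 15.305 = 3.910
ΔCt(pH 4) = 21.865 − 16.080 = 5.785
ΔΔCt = 5.785 − 3.910 = 1.875
Fold change = 2^(−1.875) = 0.2726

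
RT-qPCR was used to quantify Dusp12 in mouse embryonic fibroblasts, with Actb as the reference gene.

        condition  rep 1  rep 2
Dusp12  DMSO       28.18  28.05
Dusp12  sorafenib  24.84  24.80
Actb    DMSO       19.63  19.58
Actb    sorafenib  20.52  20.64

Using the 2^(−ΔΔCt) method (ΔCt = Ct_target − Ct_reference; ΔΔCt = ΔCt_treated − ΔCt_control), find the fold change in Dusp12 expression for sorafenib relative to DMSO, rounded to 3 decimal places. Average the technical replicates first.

19.293

Mean Ct: Dusp12 DMSO 28.115; Dusp12 sorafenib 24.820; Actb DMSO 19.605; Actb sorafenib 20.580
ΔCt(DMSO) = 28.115 − 19.605 = 8.510
ΔCt(sorafenib) = 24.820 − 20.580 = 4.240
ΔΔCt = 4.240 − 8.510 = -4.270
Fold change = 2^(−(-4.270)) = 2^4.270 = 19.2929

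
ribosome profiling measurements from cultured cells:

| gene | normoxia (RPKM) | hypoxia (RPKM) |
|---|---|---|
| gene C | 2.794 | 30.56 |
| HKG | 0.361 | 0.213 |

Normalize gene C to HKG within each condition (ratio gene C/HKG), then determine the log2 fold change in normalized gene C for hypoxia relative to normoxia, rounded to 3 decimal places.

gene C/HKG (normoxia) = 2.794 / 0.361 = 7.7396
gene C/HKG (hypoxia) = 30.56 / 0.213 = 143.47
Fold change = 143.47 / 7.7396 = 18.5376
log2(18.5376) = 4.2124

4.212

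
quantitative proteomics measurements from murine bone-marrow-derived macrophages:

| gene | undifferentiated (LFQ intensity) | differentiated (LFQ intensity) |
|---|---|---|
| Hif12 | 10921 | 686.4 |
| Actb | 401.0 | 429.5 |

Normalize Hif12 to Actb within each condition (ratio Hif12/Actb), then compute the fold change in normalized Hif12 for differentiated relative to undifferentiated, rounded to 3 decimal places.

0.059

Hif12/Actb (undifferentiated) = 10921 / 401.0 = 27.234
Hif12/Actb (differentiated) = 686.4 / 429.5 = 1.5981
Fold change = 1.5981 / 27.234 = 0.0587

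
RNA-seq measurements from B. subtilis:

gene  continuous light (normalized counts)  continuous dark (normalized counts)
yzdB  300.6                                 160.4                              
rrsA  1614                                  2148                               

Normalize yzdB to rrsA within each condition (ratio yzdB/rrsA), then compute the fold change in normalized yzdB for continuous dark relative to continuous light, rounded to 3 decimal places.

yzdB/rrsA (continuous light) = 300.6 / 1614 = 0.18625
yzdB/rrsA (continuous dark) = 160.4 / 2148 = 0.074674
Fold change = 0.074674 / 0.18625 = 0.4009

0.401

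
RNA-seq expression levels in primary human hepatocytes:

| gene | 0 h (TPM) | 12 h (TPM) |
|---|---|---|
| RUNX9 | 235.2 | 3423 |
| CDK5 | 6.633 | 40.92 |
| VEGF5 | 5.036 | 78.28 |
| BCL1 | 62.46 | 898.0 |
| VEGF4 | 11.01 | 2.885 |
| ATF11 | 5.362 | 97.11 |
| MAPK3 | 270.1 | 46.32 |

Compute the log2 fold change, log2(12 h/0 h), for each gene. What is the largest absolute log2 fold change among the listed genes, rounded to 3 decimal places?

log2(3423/235.2) = 3.863  (RUNX9)
log2(40.92/6.633) = 2.625  (CDK5)
log2(78.28/5.036) = 3.958  (VEGF5)
log2(898.0/62.46) = 3.846  (BCL1)
log2(2.885/11.01) = -1.932  (VEGF4)
log2(97.11/5.362) = 4.179  (ATF11)
log2(46.32/270.1) = -2.544  (MAPK3)
The largest magnitude belongs to ATF11.

4.179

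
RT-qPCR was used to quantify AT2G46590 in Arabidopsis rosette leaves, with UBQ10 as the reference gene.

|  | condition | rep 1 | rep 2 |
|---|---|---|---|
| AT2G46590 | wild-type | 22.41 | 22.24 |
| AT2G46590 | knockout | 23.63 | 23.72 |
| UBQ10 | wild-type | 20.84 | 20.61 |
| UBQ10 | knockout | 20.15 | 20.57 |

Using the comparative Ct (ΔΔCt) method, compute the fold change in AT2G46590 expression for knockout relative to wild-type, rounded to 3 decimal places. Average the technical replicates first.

0.305

Mean Ct: AT2G46590 wild-type 22.325; AT2G46590 knockout 23.675; UBQ10 wild-type 20.725; UBQ10 knockout 20.360
ΔCt(wild-type) = 22.325 − 20.725 = 1.600
ΔCt(knockout) = 23.675 − 20.360 = 3.315
ΔΔCt = 3.315 − 1.600 = 1.715
Fold change = 2^(−1.715) = 0.3046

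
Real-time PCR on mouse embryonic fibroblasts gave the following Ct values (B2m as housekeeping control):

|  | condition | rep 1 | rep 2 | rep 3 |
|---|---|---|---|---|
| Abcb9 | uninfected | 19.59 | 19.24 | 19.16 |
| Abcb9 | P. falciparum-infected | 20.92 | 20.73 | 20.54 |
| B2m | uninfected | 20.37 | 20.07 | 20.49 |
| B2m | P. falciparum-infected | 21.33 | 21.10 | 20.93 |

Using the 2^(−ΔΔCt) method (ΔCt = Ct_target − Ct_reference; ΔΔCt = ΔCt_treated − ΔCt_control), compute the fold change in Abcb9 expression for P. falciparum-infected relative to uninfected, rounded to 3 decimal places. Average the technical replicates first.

Mean Ct: Abcb9 uninfected 19.330; Abcb9 P. falciparum-infected 20.730; B2m uninfected 20.310; B2m P. falciparum-infected 21.120
ΔCt(uninfected) = 19.330 − 20.310 = -0.980
ΔCt(P. falciparum-infected) = 20.730 − 21.120 = -0.390
ΔΔCt = -0.390 − (-0.980) = 0.590
Fold change = 2^(−0.590) = 0.6643

0.664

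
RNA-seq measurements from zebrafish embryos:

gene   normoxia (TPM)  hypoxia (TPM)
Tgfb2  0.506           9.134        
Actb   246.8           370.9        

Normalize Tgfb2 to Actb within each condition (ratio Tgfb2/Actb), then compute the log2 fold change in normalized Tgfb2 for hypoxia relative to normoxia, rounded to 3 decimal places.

Tgfb2/Actb (normoxia) = 0.506 / 246.8 = 0.0020502
Tgfb2/Actb (hypoxia) = 9.134 / 370.9 = 0.024627
Fold change = 0.024627 / 0.0020502 = 12.0115
log2(12.0115) = 3.5863

3.586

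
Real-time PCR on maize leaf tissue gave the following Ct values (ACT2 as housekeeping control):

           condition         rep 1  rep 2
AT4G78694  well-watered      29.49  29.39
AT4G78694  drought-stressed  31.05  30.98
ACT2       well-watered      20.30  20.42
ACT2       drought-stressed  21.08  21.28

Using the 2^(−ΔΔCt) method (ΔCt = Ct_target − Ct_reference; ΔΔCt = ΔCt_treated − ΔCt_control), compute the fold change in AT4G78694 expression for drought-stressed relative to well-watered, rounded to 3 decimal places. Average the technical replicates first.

0.593

Mean Ct: AT4G78694 well-watered 29.440; AT4G78694 drought-stressed 31.015; ACT2 well-watered 20.360; ACT2 drought-stressed 21.180
ΔCt(well-watered) = 29.440 − 20.360 = 9.080
ΔCt(drought-stressed) = 31.015 − 21.180 = 9.835
ΔΔCt = 9.835 − 9.080 = 0.755
Fold change = 2^(−0.755) = 0.5925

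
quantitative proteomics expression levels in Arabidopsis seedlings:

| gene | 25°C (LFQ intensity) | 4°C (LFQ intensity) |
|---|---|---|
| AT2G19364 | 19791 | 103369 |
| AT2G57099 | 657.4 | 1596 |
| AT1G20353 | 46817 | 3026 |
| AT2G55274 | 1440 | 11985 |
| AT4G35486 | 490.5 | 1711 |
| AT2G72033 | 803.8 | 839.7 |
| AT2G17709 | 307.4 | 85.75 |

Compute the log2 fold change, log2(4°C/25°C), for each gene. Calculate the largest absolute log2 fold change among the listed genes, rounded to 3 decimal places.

log2(103369/19791) = 2.385  (AT2G19364)
log2(1596/657.4) = 1.280  (AT2G57099)
log2(3026/46817) = -3.952  (AT1G20353)
log2(11985/1440) = 3.057  (AT2G55274)
log2(1711/490.5) = 1.803  (AT4G35486)
log2(839.7/803.8) = 0.063  (AT2G72033)
log2(85.75/307.4) = -1.842  (AT2G17709)
The largest magnitude belongs to AT1G20353.

3.952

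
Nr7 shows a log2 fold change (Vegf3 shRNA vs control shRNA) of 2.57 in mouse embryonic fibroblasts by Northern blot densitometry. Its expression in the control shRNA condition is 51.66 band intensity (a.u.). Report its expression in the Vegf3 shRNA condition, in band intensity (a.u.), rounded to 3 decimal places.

306.762

Fold change = 2^(2.57) = 5.9381
Vegf3 shRNA expression = 51.66 × 5.9381 = 306.762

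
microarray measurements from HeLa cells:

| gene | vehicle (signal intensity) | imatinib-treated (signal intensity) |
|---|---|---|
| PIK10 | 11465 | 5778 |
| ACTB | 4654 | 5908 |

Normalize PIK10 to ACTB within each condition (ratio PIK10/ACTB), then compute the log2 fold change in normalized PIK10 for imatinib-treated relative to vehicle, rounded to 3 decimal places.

PIK10/ACTB (vehicle) = 11465 / 4654 = 2.4635
PIK10/ACTB (imatinib-treated) = 5778 / 5908 = 0.978
Fold change = 0.978 / 2.4635 = 0.3970
log2(0.3970) = -1.3328

-1.333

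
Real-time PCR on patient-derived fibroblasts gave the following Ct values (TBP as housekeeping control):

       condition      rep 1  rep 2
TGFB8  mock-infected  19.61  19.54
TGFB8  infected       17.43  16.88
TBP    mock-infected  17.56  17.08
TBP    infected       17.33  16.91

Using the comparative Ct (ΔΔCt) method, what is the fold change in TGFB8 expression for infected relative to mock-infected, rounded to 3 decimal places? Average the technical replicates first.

Mean Ct: TGFB8 mock-infected 19.575; TGFB8 infected 17.155; TBP mock-infected 17.320; TBP infected 17.120
ΔCt(mock-infected) = 19.575 − 17.320 = 2.255
ΔCt(infected) = 17.155 − 17.120 = 0.035
ΔΔCt = 0.035 − 2.255 = -2.220
Fold change = 2^(−(-2.220)) = 2^2.220 = 4.6589

4.659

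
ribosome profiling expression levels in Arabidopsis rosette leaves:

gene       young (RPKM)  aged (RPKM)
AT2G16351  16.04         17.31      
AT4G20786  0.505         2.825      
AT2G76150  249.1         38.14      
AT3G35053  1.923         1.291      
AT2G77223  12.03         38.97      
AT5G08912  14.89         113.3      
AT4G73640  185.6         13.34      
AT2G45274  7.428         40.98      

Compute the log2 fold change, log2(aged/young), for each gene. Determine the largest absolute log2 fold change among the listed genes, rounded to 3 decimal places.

log2(17.31/16.04) = 0.110  (AT2G16351)
log2(2.825/0.505) = 2.484  (AT4G20786)
log2(38.14/249.1) = -2.707  (AT2G76150)
log2(1.291/1.923) = -0.575  (AT3G35053)
log2(38.97/12.03) = 1.696  (AT2G77223)
log2(113.3/14.89) = 2.928  (AT5G08912)
log2(13.34/185.6) = -3.798  (AT4G73640)
log2(40.98/7.428) = 2.464  (AT2G45274)
The largest magnitude belongs to AT4G73640.

3.798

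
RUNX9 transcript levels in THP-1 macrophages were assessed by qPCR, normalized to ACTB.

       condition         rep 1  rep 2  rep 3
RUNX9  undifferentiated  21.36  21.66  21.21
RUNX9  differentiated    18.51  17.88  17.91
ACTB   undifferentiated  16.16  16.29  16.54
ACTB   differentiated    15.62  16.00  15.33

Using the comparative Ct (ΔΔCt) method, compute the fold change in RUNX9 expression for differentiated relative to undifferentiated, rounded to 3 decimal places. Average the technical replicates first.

6.190

Mean Ct: RUNX9 undifferentiated 21.410; RUNX9 differentiated 18.100; ACTB undifferentiated 16.330; ACTB differentiated 15.650
ΔCt(undifferentiated) = 21.410 − 16.330 = 5.080
ΔCt(differentiated) = 18.100 − 15.650 = 2.450
ΔΔCt = 2.450 − 5.080 = -2.630
Fold change = 2^(−(-2.630)) = 2^2.630 = 6.1903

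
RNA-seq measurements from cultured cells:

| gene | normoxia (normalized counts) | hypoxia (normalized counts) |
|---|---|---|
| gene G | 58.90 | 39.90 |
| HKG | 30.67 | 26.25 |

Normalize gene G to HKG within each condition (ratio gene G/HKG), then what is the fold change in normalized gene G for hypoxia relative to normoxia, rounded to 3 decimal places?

0.791

gene G/HKG (normoxia) = 58.90 / 30.67 = 1.9204
gene G/HKG (hypoxia) = 39.90 / 26.25 = 1.52
Fold change = 1.52 / 1.9204 = 0.7915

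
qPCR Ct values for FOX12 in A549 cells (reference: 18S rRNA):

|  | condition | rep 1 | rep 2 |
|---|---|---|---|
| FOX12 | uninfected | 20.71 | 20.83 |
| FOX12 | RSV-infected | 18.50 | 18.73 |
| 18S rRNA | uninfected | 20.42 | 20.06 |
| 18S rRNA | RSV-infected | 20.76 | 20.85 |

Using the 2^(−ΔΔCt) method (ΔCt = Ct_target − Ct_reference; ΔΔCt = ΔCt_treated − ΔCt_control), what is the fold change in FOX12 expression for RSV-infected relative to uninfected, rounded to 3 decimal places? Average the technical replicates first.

Mean Ct: FOX12 uninfected 20.770; FOX12 RSV-infected 18.615; 18S rRNA uninfected 20.240; 18S rRNA RSV-infected 20.805
ΔCt(uninfected) = 20.770 − 20.240 = 0.530
ΔCt(RSV-infected) = 18.615 − 20.805 = -2.190
ΔΔCt = -2.190 − 0.530 = -2.720
Fold change = 2^(−(-2.720)) = 2^2.720 = 6.5887

6.589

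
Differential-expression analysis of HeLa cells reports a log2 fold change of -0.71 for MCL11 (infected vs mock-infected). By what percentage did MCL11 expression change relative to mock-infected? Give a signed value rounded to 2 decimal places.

Fold change = 2^(-0.71) = 0.6113
Percent change = (FC − 1) × 100% = (0.6113 − 1) × 100 = -38.87%

-38.87%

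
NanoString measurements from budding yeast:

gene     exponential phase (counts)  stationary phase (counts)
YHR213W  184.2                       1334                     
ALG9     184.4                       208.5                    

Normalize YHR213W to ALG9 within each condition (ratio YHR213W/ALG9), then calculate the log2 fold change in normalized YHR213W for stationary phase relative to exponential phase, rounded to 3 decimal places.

YHR213W/ALG9 (exponential phase) = 184.2 / 184.4 = 0.99892
YHR213W/ALG9 (stationary phase) = 1334 / 208.5 = 6.3981
Fold change = 6.3981 / 0.99892 = 6.4050
log2(6.4050) = 2.6792

2.679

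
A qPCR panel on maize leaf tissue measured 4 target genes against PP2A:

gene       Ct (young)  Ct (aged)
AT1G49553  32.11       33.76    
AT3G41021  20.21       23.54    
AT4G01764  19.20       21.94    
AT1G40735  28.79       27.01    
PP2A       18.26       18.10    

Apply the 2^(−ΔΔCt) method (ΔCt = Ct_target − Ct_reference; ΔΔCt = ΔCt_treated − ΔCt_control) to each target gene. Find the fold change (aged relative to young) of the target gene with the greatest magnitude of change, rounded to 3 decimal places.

0.089

AT1G49553: ΔΔCt = (33.76−18.10) − (32.11−18.26) = 15.66 − 13.85 = 1.81; fold change = 2^-1.81 = 0.285
AT3G41021: ΔΔCt = (23.54−18.10) − (20.21−18.26) = 5.44 − 1.95 = 3.49; fold change = 2^-3.49 = 0.089
AT4G01764: ΔΔCt = (21.94−18.10) − (19.20−18.26) = 3.84 − 0.94 = 2.90; fold change = 2^-2.90 = 0.134
AT1G40735: ΔΔCt = (27.01−18.10) − (28.79−18.26) = 8.91 − 10.53 = -1.62; fold change = 2^1.62 = 3.074
AT3G41021 has the largest |ΔΔCt| = 3.49.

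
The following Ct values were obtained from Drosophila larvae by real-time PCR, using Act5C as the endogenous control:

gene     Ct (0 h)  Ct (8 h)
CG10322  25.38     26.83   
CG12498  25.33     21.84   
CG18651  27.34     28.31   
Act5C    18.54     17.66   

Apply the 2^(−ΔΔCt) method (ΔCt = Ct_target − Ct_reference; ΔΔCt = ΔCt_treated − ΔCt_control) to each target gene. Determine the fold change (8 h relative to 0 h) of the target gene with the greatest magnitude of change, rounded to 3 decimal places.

CG10322: ΔΔCt = (26.83−17.66) − (25.38−18.54) = 9.17 − 6.84 = 2.33; fold change = 2^-2.33 = 0.199
CG12498: ΔΔCt = (21.84−17.66) − (25.33−18.54) = 4.18 − 6.79 = -2.61; fold change = 2^2.61 = 6.105
CG18651: ΔΔCt = (28.31−17.66) − (27.34−18.54) = 10.65 − 8.80 = 1.85; fold change = 2^-1.85 = 0.277
CG12498 has the largest |ΔΔCt| = 2.61.

6.105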